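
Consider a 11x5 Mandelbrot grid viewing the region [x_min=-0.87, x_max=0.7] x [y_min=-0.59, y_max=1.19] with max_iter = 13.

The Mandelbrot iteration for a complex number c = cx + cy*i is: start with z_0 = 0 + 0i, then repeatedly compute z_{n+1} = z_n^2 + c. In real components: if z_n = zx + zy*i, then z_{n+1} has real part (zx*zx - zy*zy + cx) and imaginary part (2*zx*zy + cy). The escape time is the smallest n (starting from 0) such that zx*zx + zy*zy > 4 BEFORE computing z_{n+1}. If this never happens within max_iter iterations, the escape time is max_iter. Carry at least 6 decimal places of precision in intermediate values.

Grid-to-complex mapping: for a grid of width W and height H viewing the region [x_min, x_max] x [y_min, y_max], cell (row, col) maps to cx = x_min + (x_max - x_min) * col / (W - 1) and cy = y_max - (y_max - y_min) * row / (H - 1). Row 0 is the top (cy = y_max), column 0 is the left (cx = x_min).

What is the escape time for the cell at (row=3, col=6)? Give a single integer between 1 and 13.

z_0 = 0 + 0i, c = 0.0720 + -0.1450i
Iter 1: z = 0.0720 + -0.1450i, |z|^2 = 0.0262
Iter 2: z = 0.0562 + -0.1659i, |z|^2 = 0.0307
Iter 3: z = 0.0476 + -0.1636i, |z|^2 = 0.0290
Iter 4: z = 0.0475 + -0.1606i, |z|^2 = 0.0280
Iter 5: z = 0.0485 + -0.1603i, |z|^2 = 0.0280
Iter 6: z = 0.0487 + -0.1605i, |z|^2 = 0.0281
Iter 7: z = 0.0486 + -0.1606i, |z|^2 = 0.0282
Iter 8: z = 0.0486 + -0.1606i, |z|^2 = 0.0282
Iter 9: z = 0.0486 + -0.1606i, |z|^2 = 0.0282
Iter 10: z = 0.0486 + -0.1606i, |z|^2 = 0.0282
Iter 11: z = 0.0486 + -0.1606i, |z|^2 = 0.0282
Iter 12: z = 0.0486 + -0.1606i, |z|^2 = 0.0282

Answer: 13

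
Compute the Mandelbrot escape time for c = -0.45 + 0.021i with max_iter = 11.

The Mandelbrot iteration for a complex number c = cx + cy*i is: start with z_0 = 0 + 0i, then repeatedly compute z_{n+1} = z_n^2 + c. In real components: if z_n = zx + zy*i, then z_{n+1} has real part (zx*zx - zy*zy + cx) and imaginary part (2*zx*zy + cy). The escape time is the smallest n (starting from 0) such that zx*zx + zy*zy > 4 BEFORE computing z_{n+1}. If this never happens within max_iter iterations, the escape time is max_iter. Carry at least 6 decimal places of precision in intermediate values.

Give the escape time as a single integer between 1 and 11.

z_0 = 0 + 0i, c = -0.4500 + 0.0210i
Iter 1: z = -0.4500 + 0.0210i, |z|^2 = 0.2029
Iter 2: z = -0.2479 + 0.0021i, |z|^2 = 0.0615
Iter 3: z = -0.3885 + 0.0200i, |z|^2 = 0.1514
Iter 4: z = -0.2994 + 0.0055i, |z|^2 = 0.0897
Iter 5: z = -0.3604 + 0.0177i, |z|^2 = 0.1302
Iter 6: z = -0.3205 + 0.0082i, |z|^2 = 0.1028
Iter 7: z = -0.3474 + 0.0157i, |z|^2 = 0.1209
Iter 8: z = -0.3296 + 0.0101i, |z|^2 = 0.1087
Iter 9: z = -0.3415 + 0.0144i, |z|^2 = 0.1168
Iter 10: z = -0.3336 + 0.0112i, |z|^2 = 0.1114

Answer: 11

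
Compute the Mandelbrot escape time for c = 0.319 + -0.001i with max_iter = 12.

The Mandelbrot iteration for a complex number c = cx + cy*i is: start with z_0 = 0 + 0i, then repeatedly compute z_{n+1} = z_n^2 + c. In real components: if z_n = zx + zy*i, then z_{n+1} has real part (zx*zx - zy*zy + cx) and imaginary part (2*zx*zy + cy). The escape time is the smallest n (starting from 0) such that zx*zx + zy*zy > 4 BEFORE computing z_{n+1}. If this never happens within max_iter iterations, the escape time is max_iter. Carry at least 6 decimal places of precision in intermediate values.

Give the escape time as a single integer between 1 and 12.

Answer: 10

Derivation:
z_0 = 0 + 0i, c = 0.3190 + -0.0010i
Iter 1: z = 0.3190 + -0.0010i, |z|^2 = 0.1018
Iter 2: z = 0.4208 + -0.0016i, |z|^2 = 0.1770
Iter 3: z = 0.4960 + -0.0024i, |z|^2 = 0.2461
Iter 4: z = 0.5650 + -0.0034i, |z|^2 = 0.3193
Iter 5: z = 0.6383 + -0.0048i, |z|^2 = 0.4074
Iter 6: z = 0.7264 + -0.0071i, |z|^2 = 0.5277
Iter 7: z = 0.8465 + -0.0113i, |z|^2 = 0.7168
Iter 8: z = 1.0355 + -0.0202i, |z|^2 = 1.0727
Iter 9: z = 1.3909 + -0.0429i, |z|^2 = 1.9364
Iter 10: z = 2.2517 + -0.1202i, |z|^2 = 5.0847
Escaped at iteration 10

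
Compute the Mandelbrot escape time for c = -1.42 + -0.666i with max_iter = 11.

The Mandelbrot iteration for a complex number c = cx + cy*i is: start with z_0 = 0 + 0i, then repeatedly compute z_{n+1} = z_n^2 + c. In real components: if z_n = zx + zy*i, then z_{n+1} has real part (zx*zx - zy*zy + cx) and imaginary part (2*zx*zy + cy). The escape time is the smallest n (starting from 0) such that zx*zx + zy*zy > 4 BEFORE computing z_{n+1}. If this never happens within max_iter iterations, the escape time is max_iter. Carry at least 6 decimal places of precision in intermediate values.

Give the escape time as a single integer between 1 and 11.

Answer: 3

Derivation:
z_0 = 0 + 0i, c = -1.4200 + -0.6660i
Iter 1: z = -1.4200 + -0.6660i, |z|^2 = 2.4600
Iter 2: z = 0.1528 + 1.2254i, |z|^2 = 1.5251
Iter 3: z = -2.8983 + -0.2914i, |z|^2 = 8.4853
Escaped at iteration 3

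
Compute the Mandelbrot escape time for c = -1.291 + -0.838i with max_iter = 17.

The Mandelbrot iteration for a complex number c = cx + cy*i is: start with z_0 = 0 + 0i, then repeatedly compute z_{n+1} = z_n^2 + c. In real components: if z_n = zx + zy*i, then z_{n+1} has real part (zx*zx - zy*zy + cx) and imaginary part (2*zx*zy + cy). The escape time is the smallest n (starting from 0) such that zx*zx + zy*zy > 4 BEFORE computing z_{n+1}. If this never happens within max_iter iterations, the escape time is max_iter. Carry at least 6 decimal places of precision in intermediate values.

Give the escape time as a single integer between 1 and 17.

Answer: 3

Derivation:
z_0 = 0 + 0i, c = -1.2910 + -0.8380i
Iter 1: z = -1.2910 + -0.8380i, |z|^2 = 2.3689
Iter 2: z = -0.3266 + 1.3257i, |z|^2 = 1.8642
Iter 3: z = -2.9419 + -1.7039i, |z|^2 = 11.5578
Escaped at iteration 3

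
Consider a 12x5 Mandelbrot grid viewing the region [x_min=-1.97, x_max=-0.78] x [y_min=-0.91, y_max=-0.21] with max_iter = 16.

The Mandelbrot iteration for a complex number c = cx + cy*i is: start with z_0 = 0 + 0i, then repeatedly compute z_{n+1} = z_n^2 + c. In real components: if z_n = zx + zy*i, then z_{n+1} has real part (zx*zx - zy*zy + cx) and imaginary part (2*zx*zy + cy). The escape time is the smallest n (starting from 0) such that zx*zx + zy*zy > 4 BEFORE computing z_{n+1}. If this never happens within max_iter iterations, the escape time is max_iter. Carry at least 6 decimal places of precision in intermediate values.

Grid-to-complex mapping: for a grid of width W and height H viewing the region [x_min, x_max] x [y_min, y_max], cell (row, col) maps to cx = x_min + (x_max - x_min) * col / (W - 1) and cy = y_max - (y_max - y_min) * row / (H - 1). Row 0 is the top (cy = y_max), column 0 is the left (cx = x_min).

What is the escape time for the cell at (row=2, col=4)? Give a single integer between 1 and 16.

Answer: 3

Derivation:
z_0 = 0 + 0i, c = -1.5373 + -0.5600i
Iter 1: z = -1.5373 + -0.5600i, |z|^2 = 2.6768
Iter 2: z = 0.5123 + 1.1617i, |z|^2 = 1.6121
Iter 3: z = -2.6244 + 0.6304i, |z|^2 = 7.2851
Escaped at iteration 3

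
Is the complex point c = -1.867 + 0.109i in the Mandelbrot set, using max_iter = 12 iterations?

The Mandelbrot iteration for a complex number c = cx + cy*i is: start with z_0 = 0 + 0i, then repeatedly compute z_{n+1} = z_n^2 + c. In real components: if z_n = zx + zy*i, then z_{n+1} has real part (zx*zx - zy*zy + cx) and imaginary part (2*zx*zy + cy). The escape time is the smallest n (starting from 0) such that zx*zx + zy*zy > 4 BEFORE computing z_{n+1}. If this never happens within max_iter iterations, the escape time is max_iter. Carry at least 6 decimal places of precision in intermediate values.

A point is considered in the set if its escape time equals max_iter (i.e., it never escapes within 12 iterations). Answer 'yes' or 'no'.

Answer: no

Derivation:
z_0 = 0 + 0i, c = -1.8670 + 0.1090i
Iter 1: z = -1.8670 + 0.1090i, |z|^2 = 3.4976
Iter 2: z = 1.6068 + -0.2980i, |z|^2 = 2.6706
Iter 3: z = 0.6260 + -0.8487i, |z|^2 = 1.1122
Iter 4: z = -2.1953 + -0.9536i, |z|^2 = 5.7289
Escaped at iteration 4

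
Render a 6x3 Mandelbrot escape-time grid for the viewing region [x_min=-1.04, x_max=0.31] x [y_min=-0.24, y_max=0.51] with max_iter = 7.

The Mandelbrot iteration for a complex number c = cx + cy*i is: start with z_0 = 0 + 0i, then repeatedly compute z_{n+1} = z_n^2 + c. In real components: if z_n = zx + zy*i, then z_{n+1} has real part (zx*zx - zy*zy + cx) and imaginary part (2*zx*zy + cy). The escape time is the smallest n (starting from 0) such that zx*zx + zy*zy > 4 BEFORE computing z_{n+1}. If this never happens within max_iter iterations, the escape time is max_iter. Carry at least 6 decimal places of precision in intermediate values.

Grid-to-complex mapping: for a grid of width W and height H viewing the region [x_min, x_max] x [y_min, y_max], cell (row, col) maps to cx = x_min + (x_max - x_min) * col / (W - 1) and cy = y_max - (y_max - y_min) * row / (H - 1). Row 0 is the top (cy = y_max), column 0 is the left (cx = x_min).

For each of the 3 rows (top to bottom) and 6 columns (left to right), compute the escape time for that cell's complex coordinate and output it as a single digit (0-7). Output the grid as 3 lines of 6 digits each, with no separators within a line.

(row=0, col=0): c = -1.0400 + 0.5100i → escape time 5
(row=0, col=1): c = -0.7700 + 0.5100i → escape time 6
(row=0, col=2): c = -0.5000 + 0.5100i → escape time 7
(row=0, col=3): c = -0.2300 + 0.5100i → escape time 7
(row=0, col=4): c = 0.0400 + 0.5100i → escape time 7
(row=0, col=5): c = 0.3100 + 0.5100i → escape time 7
(row=1, col=0): c = -1.0400 + 0.1350i → escape time 7
(row=1, col=1): c = -0.7700 + 0.1350i → escape time 7
(row=1, col=2): c = -0.5000 + 0.1350i → escape time 7
(row=1, col=3): c = -0.2300 + 0.1350i → escape time 7
(row=1, col=4): c = 0.0400 + 0.1350i → escape time 7
(row=1, col=5): c = 0.3100 + 0.1350i → escape time 7
(row=2, col=0): c = -1.0400 + -0.2400i → escape time 7
(row=2, col=1): c = -0.7700 + -0.2400i → escape time 7
(row=2, col=2): c = -0.5000 + -0.2400i → escape time 7
(row=2, col=3): c = -0.2300 + -0.2400i → escape time 7
(row=2, col=4): c = 0.0400 + -0.2400i → escape time 7
(row=2, col=5): c = 0.3100 + -0.2400i → escape time 7

Answer: 567777
777777
777777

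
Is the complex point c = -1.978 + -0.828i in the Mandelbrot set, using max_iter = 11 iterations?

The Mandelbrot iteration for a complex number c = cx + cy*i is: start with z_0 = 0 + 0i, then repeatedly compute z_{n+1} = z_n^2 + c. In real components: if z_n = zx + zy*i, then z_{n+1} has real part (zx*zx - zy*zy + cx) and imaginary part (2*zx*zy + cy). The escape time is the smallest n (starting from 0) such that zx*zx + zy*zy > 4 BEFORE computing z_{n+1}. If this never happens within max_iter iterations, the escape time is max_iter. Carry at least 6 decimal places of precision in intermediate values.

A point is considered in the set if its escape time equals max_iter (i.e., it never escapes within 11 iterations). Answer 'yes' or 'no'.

z_0 = 0 + 0i, c = -1.9780 + -0.8280i
Iter 1: z = -1.9780 + -0.8280i, |z|^2 = 4.5981
Escaped at iteration 1

Answer: no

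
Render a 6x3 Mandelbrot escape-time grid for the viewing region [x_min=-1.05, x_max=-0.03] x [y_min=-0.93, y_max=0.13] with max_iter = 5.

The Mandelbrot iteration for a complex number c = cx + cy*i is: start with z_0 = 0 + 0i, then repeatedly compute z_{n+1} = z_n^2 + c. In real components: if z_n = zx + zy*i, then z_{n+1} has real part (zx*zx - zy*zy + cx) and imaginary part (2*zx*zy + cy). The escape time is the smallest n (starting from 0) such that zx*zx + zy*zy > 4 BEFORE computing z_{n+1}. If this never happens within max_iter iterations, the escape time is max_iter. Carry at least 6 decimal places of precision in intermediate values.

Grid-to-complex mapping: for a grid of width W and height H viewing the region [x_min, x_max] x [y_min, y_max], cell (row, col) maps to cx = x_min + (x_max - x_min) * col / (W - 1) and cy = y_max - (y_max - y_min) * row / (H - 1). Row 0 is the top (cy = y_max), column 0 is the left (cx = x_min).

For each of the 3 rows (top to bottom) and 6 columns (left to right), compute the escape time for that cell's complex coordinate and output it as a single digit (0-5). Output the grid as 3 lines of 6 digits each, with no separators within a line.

Answer: 555555
555555
334455

Derivation:
(row=0, col=0): c = -1.0500 + 0.1300i → escape time 5
(row=0, col=1): c = -0.8460 + 0.1300i → escape time 5
(row=0, col=2): c = -0.6420 + 0.1300i → escape time 5
(row=0, col=3): c = -0.4380 + 0.1300i → escape time 5
(row=0, col=4): c = -0.2340 + 0.1300i → escape time 5
(row=0, col=5): c = -0.0300 + 0.1300i → escape time 5
(row=1, col=0): c = -1.0500 + -0.4000i → escape time 5
(row=1, col=1): c = -0.8460 + -0.4000i → escape time 5
(row=1, col=2): c = -0.6420 + -0.4000i → escape time 5
(row=1, col=3): c = -0.4380 + -0.4000i → escape time 5
(row=1, col=4): c = -0.2340 + -0.4000i → escape time 5
(row=1, col=5): c = -0.0300 + -0.4000i → escape time 5
(row=2, col=0): c = -1.0500 + -0.9300i → escape time 3
(row=2, col=1): c = -0.8460 + -0.9300i → escape time 3
(row=2, col=2): c = -0.6420 + -0.9300i → escape time 4
(row=2, col=3): c = -0.4380 + -0.9300i → escape time 4
(row=2, col=4): c = -0.2340 + -0.9300i → escape time 5
(row=2, col=5): c = -0.0300 + -0.9300i → escape time 5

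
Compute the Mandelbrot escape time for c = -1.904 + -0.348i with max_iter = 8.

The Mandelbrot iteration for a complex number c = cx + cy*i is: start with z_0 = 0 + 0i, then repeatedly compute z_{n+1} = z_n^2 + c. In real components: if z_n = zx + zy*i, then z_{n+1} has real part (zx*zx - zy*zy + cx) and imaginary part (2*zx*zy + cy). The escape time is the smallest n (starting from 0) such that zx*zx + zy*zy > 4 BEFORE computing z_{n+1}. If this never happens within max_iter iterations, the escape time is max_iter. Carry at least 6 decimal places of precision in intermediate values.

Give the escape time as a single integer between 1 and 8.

Answer: 3

Derivation:
z_0 = 0 + 0i, c = -1.9040 + -0.3480i
Iter 1: z = -1.9040 + -0.3480i, |z|^2 = 3.7463
Iter 2: z = 1.6001 + 0.9772i, |z|^2 = 3.5152
Iter 3: z = -0.2985 + 2.7792i, |z|^2 = 7.8131
Escaped at iteration 3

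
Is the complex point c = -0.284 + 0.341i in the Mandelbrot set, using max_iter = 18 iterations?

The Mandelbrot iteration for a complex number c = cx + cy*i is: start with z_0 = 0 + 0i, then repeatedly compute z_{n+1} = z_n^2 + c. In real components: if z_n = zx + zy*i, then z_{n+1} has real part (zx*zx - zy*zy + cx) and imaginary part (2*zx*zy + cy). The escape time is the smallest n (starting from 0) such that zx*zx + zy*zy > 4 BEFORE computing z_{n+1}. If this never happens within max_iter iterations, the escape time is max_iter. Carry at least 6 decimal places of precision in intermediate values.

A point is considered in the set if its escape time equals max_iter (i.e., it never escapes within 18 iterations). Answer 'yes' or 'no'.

z_0 = 0 + 0i, c = -0.2840 + 0.3410i
Iter 1: z = -0.2840 + 0.3410i, |z|^2 = 0.1969
Iter 2: z = -0.3196 + 0.1473i, |z|^2 = 0.1239
Iter 3: z = -0.2035 + 0.2468i, |z|^2 = 0.1024
Iter 4: z = -0.3035 + 0.2405i, |z|^2 = 0.1500
Iter 5: z = -0.2497 + 0.1950i, |z|^2 = 0.1004
Iter 6: z = -0.2597 + 0.2436i, |z|^2 = 0.1268
Iter 7: z = -0.2759 + 0.2145i, |z|^2 = 0.1221
Iter 8: z = -0.2539 + 0.2226i, |z|^2 = 0.1140
Iter 9: z = -0.2691 + 0.2280i, |z|^2 = 0.1244
Iter 10: z = -0.2635 + 0.2183i, |z|^2 = 0.1171
Iter 11: z = -0.2622 + 0.2259i, |z|^2 = 0.1198
Iter 12: z = -0.2663 + 0.2225i, |z|^2 = 0.1204
Iter 13: z = -0.2626 + 0.2225i, |z|^2 = 0.1185
Iter 14: z = -0.2645 + 0.2241i, |z|^2 = 0.1202
Iter 15: z = -0.2643 + 0.2224i, |z|^2 = 0.1193
Iter 16: z = -0.2636 + 0.2235i, |z|^2 = 0.1194
Iter 17: z = -0.2644 + 0.2232i, |z|^2 = 0.1197
Did not escape in 18 iterations → in set

Answer: yes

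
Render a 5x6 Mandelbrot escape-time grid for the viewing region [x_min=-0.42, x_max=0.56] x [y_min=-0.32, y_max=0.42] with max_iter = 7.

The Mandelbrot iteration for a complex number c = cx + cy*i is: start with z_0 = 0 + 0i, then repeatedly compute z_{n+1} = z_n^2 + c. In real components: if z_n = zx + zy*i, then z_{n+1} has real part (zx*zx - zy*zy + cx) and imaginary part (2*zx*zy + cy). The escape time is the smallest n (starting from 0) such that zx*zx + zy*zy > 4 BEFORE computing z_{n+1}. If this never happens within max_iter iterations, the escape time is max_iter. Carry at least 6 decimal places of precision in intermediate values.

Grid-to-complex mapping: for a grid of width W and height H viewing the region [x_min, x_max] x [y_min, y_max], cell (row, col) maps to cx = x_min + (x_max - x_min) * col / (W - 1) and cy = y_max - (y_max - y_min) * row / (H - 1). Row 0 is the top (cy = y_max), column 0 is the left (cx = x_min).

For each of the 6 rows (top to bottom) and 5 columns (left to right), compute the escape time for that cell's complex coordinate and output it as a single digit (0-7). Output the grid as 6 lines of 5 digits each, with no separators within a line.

(row=0, col=0): c = -0.4200 + 0.4200i → escape time 7
(row=0, col=1): c = -0.1750 + 0.4200i → escape time 7
(row=0, col=2): c = 0.0700 + 0.4200i → escape time 7
(row=0, col=3): c = 0.3150 + 0.4200i → escape time 7
(row=0, col=4): c = 0.5600 + 0.4200i → escape time 4
(row=1, col=0): c = -0.4200 + 0.2720i → escape time 7
(row=1, col=1): c = -0.1750 + 0.2720i → escape time 7
(row=1, col=2): c = 0.0700 + 0.2720i → escape time 7
(row=1, col=3): c = 0.3150 + 0.2720i → escape time 7
(row=1, col=4): c = 0.5600 + 0.2720i → escape time 4
(row=2, col=0): c = -0.4200 + 0.1240i → escape time 7
(row=2, col=1): c = -0.1750 + 0.1240i → escape time 7
(row=2, col=2): c = 0.0700 + 0.1240i → escape time 7
(row=2, col=3): c = 0.3150 + 0.1240i → escape time 7
(row=2, col=4): c = 0.5600 + 0.1240i → escape time 4
(row=3, col=0): c = -0.4200 + -0.0240i → escape time 7
(row=3, col=1): c = -0.1750 + -0.0240i → escape time 7
(row=3, col=2): c = 0.0700 + -0.0240i → escape time 7
(row=3, col=3): c = 0.3150 + -0.0240i → escape time 7
(row=3, col=4): c = 0.5600 + -0.0240i → escape time 4
(row=4, col=0): c = -0.4200 + -0.1720i → escape time 7
(row=4, col=1): c = -0.1750 + -0.1720i → escape time 7
(row=4, col=2): c = 0.0700 + -0.1720i → escape time 7
(row=4, col=3): c = 0.3150 + -0.1720i → escape time 7
(row=4, col=4): c = 0.5600 + -0.1720i → escape time 4
(row=5, col=0): c = -0.4200 + -0.3200i → escape time 7
(row=5, col=1): c = -0.1750 + -0.3200i → escape time 7
(row=5, col=2): c = 0.0700 + -0.3200i → escape time 7
(row=5, col=3): c = 0.3150 + -0.3200i → escape time 7
(row=5, col=4): c = 0.5600 + -0.3200i → escape time 4

Answer: 77774
77774
77774
77774
77774
77774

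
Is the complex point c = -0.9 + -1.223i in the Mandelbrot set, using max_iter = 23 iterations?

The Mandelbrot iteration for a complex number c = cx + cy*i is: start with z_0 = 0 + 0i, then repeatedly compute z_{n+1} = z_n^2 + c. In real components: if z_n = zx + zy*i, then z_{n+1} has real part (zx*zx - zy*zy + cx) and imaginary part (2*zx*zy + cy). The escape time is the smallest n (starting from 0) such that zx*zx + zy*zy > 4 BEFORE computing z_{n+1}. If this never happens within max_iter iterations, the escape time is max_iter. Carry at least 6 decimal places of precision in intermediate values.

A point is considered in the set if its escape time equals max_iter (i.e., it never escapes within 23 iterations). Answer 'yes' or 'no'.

Answer: no

Derivation:
z_0 = 0 + 0i, c = -0.9000 + -1.2230i
Iter 1: z = -0.9000 + -1.2230i, |z|^2 = 2.3057
Iter 2: z = -1.5857 + 0.9784i, |z|^2 = 3.4718
Iter 3: z = 0.6573 + -4.3260i, |z|^2 = 19.1459
Escaped at iteration 3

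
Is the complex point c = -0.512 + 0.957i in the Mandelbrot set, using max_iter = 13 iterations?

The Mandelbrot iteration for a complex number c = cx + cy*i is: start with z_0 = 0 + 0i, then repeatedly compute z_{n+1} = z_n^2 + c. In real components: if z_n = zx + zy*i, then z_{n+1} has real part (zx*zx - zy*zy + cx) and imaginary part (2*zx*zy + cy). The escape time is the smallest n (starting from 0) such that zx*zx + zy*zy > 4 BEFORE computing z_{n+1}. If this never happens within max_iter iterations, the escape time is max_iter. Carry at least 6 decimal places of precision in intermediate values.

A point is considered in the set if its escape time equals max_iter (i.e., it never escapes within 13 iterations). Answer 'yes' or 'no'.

z_0 = 0 + 0i, c = -0.5120 + 0.9570i
Iter 1: z = -0.5120 + 0.9570i, |z|^2 = 1.1780
Iter 2: z = -1.1657 + -0.0230i, |z|^2 = 1.3594
Iter 3: z = 0.8463 + 1.0105i, |z|^2 = 1.7375
Iter 4: z = -0.8169 + 2.6675i, |z|^2 = 7.7831
Escaped at iteration 4

Answer: no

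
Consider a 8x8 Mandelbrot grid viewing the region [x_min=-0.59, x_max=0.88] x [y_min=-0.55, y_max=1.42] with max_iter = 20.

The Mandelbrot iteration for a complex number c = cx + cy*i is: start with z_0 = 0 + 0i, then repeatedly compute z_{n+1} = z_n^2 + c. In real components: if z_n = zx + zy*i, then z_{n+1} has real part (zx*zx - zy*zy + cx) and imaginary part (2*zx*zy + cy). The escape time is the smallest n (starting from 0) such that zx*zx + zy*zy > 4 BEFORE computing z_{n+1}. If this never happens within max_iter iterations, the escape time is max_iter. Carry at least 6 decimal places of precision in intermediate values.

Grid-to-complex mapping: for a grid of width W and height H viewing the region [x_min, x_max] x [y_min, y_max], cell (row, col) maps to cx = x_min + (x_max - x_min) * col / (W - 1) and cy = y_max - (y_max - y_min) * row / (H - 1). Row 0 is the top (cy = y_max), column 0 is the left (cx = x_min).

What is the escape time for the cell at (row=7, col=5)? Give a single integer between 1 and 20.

z_0 = 0 + 0i, c = 0.4600 + -0.5500i
Iter 1: z = 0.4600 + -0.5500i, |z|^2 = 0.5141
Iter 2: z = 0.3691 + -1.0560i, |z|^2 = 1.2514
Iter 3: z = -0.5189 + -1.3295i, |z|^2 = 2.0369
Iter 4: z = -1.0384 + 0.8298i, |z|^2 = 1.7669
Iter 5: z = 0.8497 + -2.2734i, |z|^2 = 5.8902
Escaped at iteration 5

Answer: 5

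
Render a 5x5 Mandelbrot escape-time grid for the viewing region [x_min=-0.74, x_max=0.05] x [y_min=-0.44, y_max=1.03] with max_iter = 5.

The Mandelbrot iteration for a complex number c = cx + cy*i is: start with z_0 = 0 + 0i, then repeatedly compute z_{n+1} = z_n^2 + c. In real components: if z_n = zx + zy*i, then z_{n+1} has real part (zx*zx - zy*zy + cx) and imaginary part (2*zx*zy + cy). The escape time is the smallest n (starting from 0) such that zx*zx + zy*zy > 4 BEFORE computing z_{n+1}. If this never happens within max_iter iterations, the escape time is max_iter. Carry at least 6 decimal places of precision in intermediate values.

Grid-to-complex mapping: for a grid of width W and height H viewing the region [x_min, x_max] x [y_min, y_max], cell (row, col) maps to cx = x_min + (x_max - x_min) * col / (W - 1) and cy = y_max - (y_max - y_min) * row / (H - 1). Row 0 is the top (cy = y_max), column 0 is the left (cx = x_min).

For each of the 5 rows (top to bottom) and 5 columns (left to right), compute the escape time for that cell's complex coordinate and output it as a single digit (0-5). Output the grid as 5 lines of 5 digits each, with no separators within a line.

Answer: 34554
55555
55555
55555
55555

Derivation:
(row=0, col=0): c = -0.7400 + 1.0300i → escape time 3
(row=0, col=1): c = -0.5425 + 1.0300i → escape time 4
(row=0, col=2): c = -0.3450 + 1.0300i → escape time 5
(row=0, col=3): c = -0.1475 + 1.0300i → escape time 5
(row=0, col=4): c = 0.0500 + 1.0300i → escape time 4
(row=1, col=0): c = -0.7400 + 0.6625i → escape time 5
(row=1, col=1): c = -0.5425 + 0.6625i → escape time 5
(row=1, col=2): c = -0.3450 + 0.6625i → escape time 5
(row=1, col=3): c = -0.1475 + 0.6625i → escape time 5
(row=1, col=4): c = 0.0500 + 0.6625i → escape time 5
(row=2, col=0): c = -0.7400 + 0.2950i → escape time 5
(row=2, col=1): c = -0.5425 + 0.2950i → escape time 5
(row=2, col=2): c = -0.3450 + 0.2950i → escape time 5
(row=2, col=3): c = -0.1475 + 0.2950i → escape time 5
(row=2, col=4): c = 0.0500 + 0.2950i → escape time 5
(row=3, col=0): c = -0.7400 + -0.0725i → escape time 5
(row=3, col=1): c = -0.5425 + -0.0725i → escape time 5
(row=3, col=2): c = -0.3450 + -0.0725i → escape time 5
(row=3, col=3): c = -0.1475 + -0.0725i → escape time 5
(row=3, col=4): c = 0.0500 + -0.0725i → escape time 5
(row=4, col=0): c = -0.7400 + -0.4400i → escape time 5
(row=4, col=1): c = -0.5425 + -0.4400i → escape time 5
(row=4, col=2): c = -0.3450 + -0.4400i → escape time 5
(row=4, col=3): c = -0.1475 + -0.4400i → escape time 5
(row=4, col=4): c = 0.0500 + -0.4400i → escape time 5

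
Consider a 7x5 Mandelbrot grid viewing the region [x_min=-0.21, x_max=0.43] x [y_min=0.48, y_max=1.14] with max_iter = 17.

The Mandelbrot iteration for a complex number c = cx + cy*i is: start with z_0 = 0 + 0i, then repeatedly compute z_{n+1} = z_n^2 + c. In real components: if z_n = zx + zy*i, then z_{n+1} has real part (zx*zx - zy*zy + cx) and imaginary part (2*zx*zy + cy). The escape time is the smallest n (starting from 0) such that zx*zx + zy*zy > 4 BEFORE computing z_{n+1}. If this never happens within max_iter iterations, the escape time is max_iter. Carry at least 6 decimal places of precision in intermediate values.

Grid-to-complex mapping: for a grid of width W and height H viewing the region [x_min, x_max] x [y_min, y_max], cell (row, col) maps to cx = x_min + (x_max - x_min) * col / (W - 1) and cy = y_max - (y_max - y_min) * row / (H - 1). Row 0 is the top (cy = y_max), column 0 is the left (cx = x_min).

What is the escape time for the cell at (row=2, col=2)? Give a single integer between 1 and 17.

Answer: 17

Derivation:
z_0 = 0 + 0i, c = 0.0033 + 0.8100i
Iter 1: z = 0.0033 + 0.8100i, |z|^2 = 0.6561
Iter 2: z = -0.6528 + 0.8154i, |z|^2 = 1.0910
Iter 3: z = -0.2355 + -0.2545i, |z|^2 = 0.1202
Iter 4: z = -0.0060 + 0.9299i, |z|^2 = 0.8647
Iter 5: z = -0.8613 + 0.7988i, |z|^2 = 1.3799
Iter 6: z = 0.1070 + -0.5660i, |z|^2 = 0.3318
Iter 7: z = -0.3056 + 0.6889i, |z|^2 = 0.5680
Iter 8: z = -0.3779 + 0.3890i, |z|^2 = 0.2941
Iter 9: z = -0.0052 + 0.5160i, |z|^2 = 0.2663
Iter 10: z = -0.2629 + 0.8047i, |z|^2 = 0.7166
Iter 11: z = -0.5751 + 0.3869i, |z|^2 = 0.4803
Iter 12: z = 0.1844 + 0.3651i, |z|^2 = 0.1673
Iter 13: z = -0.0960 + 0.9446i, |z|^2 = 0.9015
Iter 14: z = -0.8797 + 0.6287i, |z|^2 = 1.1692
Iter 15: z = 0.3820 + -0.2962i, |z|^2 = 0.2337
Iter 16: z = 0.0615 + 0.5837i, |z|^2 = 0.3445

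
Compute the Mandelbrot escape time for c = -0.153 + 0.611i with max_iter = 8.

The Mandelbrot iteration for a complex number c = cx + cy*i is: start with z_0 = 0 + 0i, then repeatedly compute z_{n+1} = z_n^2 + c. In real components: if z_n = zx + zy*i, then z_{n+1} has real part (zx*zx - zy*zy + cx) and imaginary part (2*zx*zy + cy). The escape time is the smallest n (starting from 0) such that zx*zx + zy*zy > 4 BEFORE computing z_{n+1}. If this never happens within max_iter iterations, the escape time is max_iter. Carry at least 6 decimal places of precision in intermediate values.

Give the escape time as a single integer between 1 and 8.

Answer: 8

Derivation:
z_0 = 0 + 0i, c = -0.1530 + 0.6110i
Iter 1: z = -0.1530 + 0.6110i, |z|^2 = 0.3967
Iter 2: z = -0.5029 + 0.4240i, |z|^2 = 0.4327
Iter 3: z = -0.0799 + 0.1845i, |z|^2 = 0.0404
Iter 4: z = -0.1807 + 0.5815i, |z|^2 = 0.3708
Iter 5: z = -0.4585 + 0.4009i, |z|^2 = 0.3710
Iter 6: z = -0.1035 + 0.2434i, |z|^2 = 0.0699
Iter 7: z = -0.2015 + 0.5606i, |z|^2 = 0.3549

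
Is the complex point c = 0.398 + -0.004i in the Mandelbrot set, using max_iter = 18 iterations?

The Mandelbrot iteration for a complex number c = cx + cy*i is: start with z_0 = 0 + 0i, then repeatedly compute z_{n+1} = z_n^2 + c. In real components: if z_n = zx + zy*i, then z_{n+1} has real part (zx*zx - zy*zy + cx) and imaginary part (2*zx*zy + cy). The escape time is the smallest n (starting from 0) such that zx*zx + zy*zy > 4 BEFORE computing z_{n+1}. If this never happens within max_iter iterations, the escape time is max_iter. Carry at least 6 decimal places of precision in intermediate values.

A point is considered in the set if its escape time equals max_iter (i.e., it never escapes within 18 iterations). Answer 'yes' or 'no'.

Answer: no

Derivation:
z_0 = 0 + 0i, c = 0.3980 + -0.0040i
Iter 1: z = 0.3980 + -0.0040i, |z|^2 = 0.1584
Iter 2: z = 0.5564 + -0.0072i, |z|^2 = 0.3096
Iter 3: z = 0.7075 + -0.0120i, |z|^2 = 0.5007
Iter 4: z = 0.8984 + -0.0210i, |z|^2 = 0.8076
Iter 5: z = 1.2047 + -0.0417i, |z|^2 = 1.4531
Iter 6: z = 1.8477 + -0.1044i, |z|^2 = 3.4248
Iter 7: z = 3.8010 + -0.3899i, |z|^2 = 14.5996
Escaped at iteration 7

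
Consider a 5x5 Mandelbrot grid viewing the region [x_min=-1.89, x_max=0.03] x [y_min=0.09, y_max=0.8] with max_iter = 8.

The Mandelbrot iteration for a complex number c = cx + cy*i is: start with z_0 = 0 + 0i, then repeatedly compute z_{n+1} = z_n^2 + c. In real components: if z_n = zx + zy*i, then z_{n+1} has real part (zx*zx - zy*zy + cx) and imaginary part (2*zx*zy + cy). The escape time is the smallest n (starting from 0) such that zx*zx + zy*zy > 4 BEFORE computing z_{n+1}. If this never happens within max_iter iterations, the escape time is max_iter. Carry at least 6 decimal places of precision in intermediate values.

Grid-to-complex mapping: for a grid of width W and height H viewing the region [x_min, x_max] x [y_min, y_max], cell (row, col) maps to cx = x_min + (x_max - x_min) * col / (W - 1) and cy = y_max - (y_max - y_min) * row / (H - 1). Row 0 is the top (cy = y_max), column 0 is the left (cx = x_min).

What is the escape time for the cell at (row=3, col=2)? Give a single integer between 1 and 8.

z_0 = 0 + 0i, c = -0.9300 + 0.2675i
Iter 1: z = -0.9300 + 0.2675i, |z|^2 = 0.9365
Iter 2: z = -0.1367 + -0.2300i, |z|^2 = 0.0716
Iter 3: z = -0.9642 + 0.3304i, |z|^2 = 1.0389
Iter 4: z = -0.1094 + -0.3696i, |z|^2 = 0.1486
Iter 5: z = -1.0547 + 0.3484i, |z|^2 = 1.2337
Iter 6: z = 0.0610 + -0.4673i, |z|^2 = 0.2221
Iter 7: z = -1.1446 + 0.2105i, |z|^2 = 1.3545

Answer: 8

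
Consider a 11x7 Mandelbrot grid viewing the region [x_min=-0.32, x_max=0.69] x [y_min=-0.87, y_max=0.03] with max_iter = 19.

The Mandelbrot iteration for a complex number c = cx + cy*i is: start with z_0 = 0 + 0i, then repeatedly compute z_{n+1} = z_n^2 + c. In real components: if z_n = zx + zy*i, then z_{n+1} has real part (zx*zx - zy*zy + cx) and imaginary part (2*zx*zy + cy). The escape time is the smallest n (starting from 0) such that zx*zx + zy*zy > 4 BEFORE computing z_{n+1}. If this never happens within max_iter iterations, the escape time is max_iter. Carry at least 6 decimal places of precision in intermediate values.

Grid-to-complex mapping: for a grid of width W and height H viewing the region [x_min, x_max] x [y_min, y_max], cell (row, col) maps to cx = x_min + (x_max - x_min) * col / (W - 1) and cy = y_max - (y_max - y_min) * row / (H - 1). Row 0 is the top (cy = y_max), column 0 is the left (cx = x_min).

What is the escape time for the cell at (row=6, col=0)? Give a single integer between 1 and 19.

Answer: 6

Derivation:
z_0 = 0 + 0i, c = -0.3200 + -0.8700i
Iter 1: z = -0.3200 + -0.8700i, |z|^2 = 0.8593
Iter 2: z = -0.9745 + -0.3132i, |z|^2 = 1.0477
Iter 3: z = 0.5316 + -0.2596i, |z|^2 = 0.3499
Iter 4: z = -0.1048 + -1.1460i, |z|^2 = 1.3242
Iter 5: z = -1.6222 + -0.6297i, |z|^2 = 3.0282
Iter 6: z = 1.9150 + 1.1732i, |z|^2 = 5.0437
Escaped at iteration 6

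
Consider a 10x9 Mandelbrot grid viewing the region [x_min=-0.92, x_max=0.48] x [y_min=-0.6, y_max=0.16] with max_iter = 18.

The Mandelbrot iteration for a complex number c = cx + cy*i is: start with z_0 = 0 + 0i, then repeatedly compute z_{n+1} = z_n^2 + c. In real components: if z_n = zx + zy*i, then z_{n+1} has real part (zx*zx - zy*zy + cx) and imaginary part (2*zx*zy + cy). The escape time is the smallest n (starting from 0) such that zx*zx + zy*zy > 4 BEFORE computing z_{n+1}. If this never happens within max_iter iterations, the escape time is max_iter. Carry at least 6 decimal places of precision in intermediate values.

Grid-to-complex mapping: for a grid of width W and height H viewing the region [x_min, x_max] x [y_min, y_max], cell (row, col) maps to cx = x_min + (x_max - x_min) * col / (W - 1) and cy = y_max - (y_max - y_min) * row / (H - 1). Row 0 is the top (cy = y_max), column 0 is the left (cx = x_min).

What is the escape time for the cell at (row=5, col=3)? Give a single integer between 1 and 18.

Answer: 18

Derivation:
z_0 = 0 + 0i, c = -0.4533 + -0.3150i
Iter 1: z = -0.4533 + -0.3150i, |z|^2 = 0.3047
Iter 2: z = -0.3470 + -0.0294i, |z|^2 = 0.1213
Iter 3: z = -0.3338 + -0.2946i, |z|^2 = 0.1982
Iter 4: z = -0.4287 + -0.1184i, |z|^2 = 0.1978
Iter 5: z = -0.2835 + -0.2135i, |z|^2 = 0.1260
Iter 6: z = -0.4185 + -0.1939i, |z|^2 = 0.2128
Iter 7: z = -0.3158 + -0.1527i, |z|^2 = 0.1230
Iter 8: z = -0.3769 + -0.2186i, |z|^2 = 0.1899
Iter 9: z = -0.3590 + -0.1502i, |z|^2 = 0.1515
Iter 10: z = -0.3470 + -0.2071i, |z|^2 = 0.1633
Iter 11: z = -0.3758 + -0.1713i, |z|^2 = 0.1706
Iter 12: z = -0.3414 + -0.1863i, |z|^2 = 0.1513
Iter 13: z = -0.3715 + -0.1878i, |z|^2 = 0.1733
Iter 14: z = -0.3506 + -0.1755i, |z|^2 = 0.1537
Iter 15: z = -0.3612 + -0.1920i, |z|^2 = 0.1673
Iter 16: z = -0.3597 + -0.1763i, |z|^2 = 0.1605
Iter 17: z = -0.3550 + -0.1881i, |z|^2 = 0.1614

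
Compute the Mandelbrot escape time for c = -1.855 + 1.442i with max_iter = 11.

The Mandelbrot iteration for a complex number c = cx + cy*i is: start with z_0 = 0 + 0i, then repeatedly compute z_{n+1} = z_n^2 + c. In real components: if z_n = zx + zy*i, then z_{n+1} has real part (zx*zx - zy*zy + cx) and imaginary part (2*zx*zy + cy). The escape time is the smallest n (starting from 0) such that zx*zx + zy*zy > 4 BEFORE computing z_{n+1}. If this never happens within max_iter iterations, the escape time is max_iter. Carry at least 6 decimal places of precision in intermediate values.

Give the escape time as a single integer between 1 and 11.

z_0 = 0 + 0i, c = -1.8550 + 1.4420i
Iter 1: z = -1.8550 + 1.4420i, |z|^2 = 5.5204
Escaped at iteration 1

Answer: 1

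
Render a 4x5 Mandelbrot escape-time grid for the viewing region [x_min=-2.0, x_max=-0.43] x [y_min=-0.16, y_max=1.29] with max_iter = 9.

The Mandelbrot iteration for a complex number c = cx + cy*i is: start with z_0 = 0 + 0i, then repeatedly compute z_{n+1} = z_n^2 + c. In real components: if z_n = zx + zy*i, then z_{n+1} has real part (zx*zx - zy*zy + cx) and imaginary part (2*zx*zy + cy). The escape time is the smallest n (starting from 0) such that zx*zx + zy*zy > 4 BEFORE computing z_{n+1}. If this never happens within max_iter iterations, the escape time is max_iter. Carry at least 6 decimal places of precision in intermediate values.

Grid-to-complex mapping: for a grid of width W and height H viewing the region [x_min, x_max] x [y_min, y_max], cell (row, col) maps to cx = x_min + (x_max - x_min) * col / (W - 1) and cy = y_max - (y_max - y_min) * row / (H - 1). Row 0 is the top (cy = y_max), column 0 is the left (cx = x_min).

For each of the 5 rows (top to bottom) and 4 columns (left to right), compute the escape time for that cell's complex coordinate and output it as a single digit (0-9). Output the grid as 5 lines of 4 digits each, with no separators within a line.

Answer: 1223
1335
1359
1599
1699

Derivation:
(row=0, col=0): c = -2.0000 + 1.2900i → escape time 1
(row=0, col=1): c = -1.4767 + 1.2900i → escape time 2
(row=0, col=2): c = -0.9533 + 1.2900i → escape time 2
(row=0, col=3): c = -0.4300 + 1.2900i → escape time 3
(row=1, col=0): c = -2.0000 + 0.9275i → escape time 1
(row=1, col=1): c = -1.4767 + 0.9275i → escape time 3
(row=1, col=2): c = -0.9533 + 0.9275i → escape time 3
(row=1, col=3): c = -0.4300 + 0.9275i → escape time 5
(row=2, col=0): c = -2.0000 + 0.5650i → escape time 1
(row=2, col=1): c = -1.4767 + 0.5650i → escape time 3
(row=2, col=2): c = -0.9533 + 0.5650i → escape time 5
(row=2, col=3): c = -0.4300 + 0.5650i → escape time 9
(row=3, col=0): c = -2.0000 + 0.2025i → escape time 1
(row=3, col=1): c = -1.4767 + 0.2025i → escape time 5
(row=3, col=2): c = -0.9533 + 0.2025i → escape time 9
(row=3, col=3): c = -0.4300 + 0.2025i → escape time 9
(row=4, col=0): c = -2.0000 + -0.1600i → escape time 1
(row=4, col=1): c = -1.4767 + -0.1600i → escape time 6
(row=4, col=2): c = -0.9533 + -0.1600i → escape time 9
(row=4, col=3): c = -0.4300 + -0.1600i → escape time 9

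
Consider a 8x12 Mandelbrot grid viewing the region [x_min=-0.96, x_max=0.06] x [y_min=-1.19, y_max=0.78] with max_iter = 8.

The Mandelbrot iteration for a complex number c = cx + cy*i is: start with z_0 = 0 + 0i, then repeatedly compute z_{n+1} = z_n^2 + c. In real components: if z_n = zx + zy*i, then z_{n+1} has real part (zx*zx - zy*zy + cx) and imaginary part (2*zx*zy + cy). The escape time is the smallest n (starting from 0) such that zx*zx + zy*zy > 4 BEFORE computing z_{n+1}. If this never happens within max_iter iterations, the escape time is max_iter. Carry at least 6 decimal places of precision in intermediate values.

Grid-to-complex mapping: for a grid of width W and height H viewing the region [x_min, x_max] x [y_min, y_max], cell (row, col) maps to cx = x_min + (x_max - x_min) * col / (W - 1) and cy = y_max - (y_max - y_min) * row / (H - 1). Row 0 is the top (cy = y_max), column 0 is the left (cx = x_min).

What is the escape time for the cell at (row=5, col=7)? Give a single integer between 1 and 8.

Answer: 8

Derivation:
z_0 = 0 + 0i, c = 0.0600 + -0.1155i
Iter 1: z = 0.0600 + -0.1155i, |z|^2 = 0.0169
Iter 2: z = 0.0503 + -0.1293i, |z|^2 = 0.0192
Iter 3: z = 0.0458 + -0.1285i, |z|^2 = 0.0186
Iter 4: z = 0.0456 + -0.1272i, |z|^2 = 0.0183
Iter 5: z = 0.0459 + -0.1271i, |z|^2 = 0.0182
Iter 6: z = 0.0460 + -0.1271i, |z|^2 = 0.0183
Iter 7: z = 0.0460 + -0.1271i, |z|^2 = 0.0183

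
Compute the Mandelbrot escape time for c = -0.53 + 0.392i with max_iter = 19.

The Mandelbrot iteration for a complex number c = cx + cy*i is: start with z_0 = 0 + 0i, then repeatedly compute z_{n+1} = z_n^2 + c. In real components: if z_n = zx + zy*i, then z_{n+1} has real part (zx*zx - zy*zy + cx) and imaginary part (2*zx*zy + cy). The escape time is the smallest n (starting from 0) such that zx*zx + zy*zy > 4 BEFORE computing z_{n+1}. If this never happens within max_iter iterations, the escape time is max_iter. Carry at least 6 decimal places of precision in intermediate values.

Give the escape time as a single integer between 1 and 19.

Answer: 19

Derivation:
z_0 = 0 + 0i, c = -0.5300 + 0.3920i
Iter 1: z = -0.5300 + 0.3920i, |z|^2 = 0.4346
Iter 2: z = -0.4028 + -0.0235i, |z|^2 = 0.1628
Iter 3: z = -0.3683 + 0.4109i, |z|^2 = 0.3045
Iter 4: z = -0.5632 + 0.0893i, |z|^2 = 0.3252
Iter 5: z = -0.2208 + 0.2914i, |z|^2 = 0.1337
Iter 6: z = -0.5662 + 0.2633i, |z|^2 = 0.3899
Iter 7: z = -0.2787 + 0.0938i, |z|^2 = 0.0865
Iter 8: z = -0.4611 + 0.3397i, |z|^2 = 0.3280
Iter 9: z = -0.4328 + 0.0787i, |z|^2 = 0.1935
Iter 10: z = -0.3489 + 0.3239i, |z|^2 = 0.2266
Iter 11: z = -0.5131 + 0.1660i, |z|^2 = 0.2909
Iter 12: z = -0.2942 + 0.2216i, |z|^2 = 0.1357
Iter 13: z = -0.4925 + 0.2616i, |z|^2 = 0.3110
Iter 14: z = -0.3558 + 0.1343i, |z|^2 = 0.1447
Iter 15: z = -0.4214 + 0.2964i, |z|^2 = 0.2655
Iter 16: z = -0.4403 + 0.1422i, |z|^2 = 0.2140
Iter 17: z = -0.3564 + 0.2668i, |z|^2 = 0.1982
Iter 18: z = -0.4742 + 0.2018i, |z|^2 = 0.2656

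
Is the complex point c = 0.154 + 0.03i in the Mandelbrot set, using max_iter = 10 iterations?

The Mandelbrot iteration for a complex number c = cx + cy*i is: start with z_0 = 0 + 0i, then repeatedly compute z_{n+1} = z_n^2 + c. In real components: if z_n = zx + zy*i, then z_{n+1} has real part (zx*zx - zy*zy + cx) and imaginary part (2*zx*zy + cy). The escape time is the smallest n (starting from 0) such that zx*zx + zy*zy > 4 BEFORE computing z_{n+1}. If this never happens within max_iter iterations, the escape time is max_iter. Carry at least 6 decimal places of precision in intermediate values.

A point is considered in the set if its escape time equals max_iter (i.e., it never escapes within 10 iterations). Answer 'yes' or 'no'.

Answer: yes

Derivation:
z_0 = 0 + 0i, c = 0.1540 + 0.0300i
Iter 1: z = 0.1540 + 0.0300i, |z|^2 = 0.0246
Iter 2: z = 0.1768 + 0.0392i, |z|^2 = 0.0328
Iter 3: z = 0.1837 + 0.0439i, |z|^2 = 0.0357
Iter 4: z = 0.1858 + 0.0461i, |z|^2 = 0.0367
Iter 5: z = 0.1864 + 0.0471i, |z|^2 = 0.0370
Iter 6: z = 0.1865 + 0.0476i, |z|^2 = 0.0371
Iter 7: z = 0.1865 + 0.0477i, |z|^2 = 0.0371
Iter 8: z = 0.1865 + 0.0478i, |z|^2 = 0.0371
Iter 9: z = 0.1865 + 0.0478i, |z|^2 = 0.0371
Did not escape in 10 iterations → in set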